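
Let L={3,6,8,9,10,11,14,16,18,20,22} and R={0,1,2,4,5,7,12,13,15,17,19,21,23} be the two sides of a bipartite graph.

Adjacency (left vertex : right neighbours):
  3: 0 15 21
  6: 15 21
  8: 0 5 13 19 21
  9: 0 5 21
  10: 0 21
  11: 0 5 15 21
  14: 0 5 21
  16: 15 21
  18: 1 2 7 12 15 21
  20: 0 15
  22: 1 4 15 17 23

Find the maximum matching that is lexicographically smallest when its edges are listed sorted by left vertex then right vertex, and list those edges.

|M| = 7 (so the lex-smallest maximum matching has 7 edges)
process left vertices in ascending order; for each, take the smallest-labelled available neighbour that still permits 7 edges overall, or leave it unmatched if none does
lex-smallest matching: {3-0, 6-15, 8-13, 9-5, 10-21, 18-1, 22-4}

Lex-smallest maximum matching: {(3,0), (6,15), (8,13), (9,5), (10,21), (18,1), (22,4)}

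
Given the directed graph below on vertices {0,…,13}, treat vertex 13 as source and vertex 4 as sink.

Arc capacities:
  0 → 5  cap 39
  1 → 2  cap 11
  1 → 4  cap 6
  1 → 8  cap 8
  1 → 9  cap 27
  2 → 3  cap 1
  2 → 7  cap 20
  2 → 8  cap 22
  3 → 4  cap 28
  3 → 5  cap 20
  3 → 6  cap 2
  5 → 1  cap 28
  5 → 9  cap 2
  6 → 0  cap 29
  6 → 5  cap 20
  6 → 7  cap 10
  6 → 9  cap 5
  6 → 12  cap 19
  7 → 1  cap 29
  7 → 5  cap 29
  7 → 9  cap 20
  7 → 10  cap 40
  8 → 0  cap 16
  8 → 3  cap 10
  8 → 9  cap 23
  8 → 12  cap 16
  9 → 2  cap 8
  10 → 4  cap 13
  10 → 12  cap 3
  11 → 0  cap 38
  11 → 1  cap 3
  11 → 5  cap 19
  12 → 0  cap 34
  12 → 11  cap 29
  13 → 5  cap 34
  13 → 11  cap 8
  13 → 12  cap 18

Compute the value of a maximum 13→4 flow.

Maximum flow value: 30

augment #1: 13→5→1→4 bottleneck 6, total now 6
augment #2: 13→5→1→2→3→4 bottleneck 1, total now 7
augment #3: 13→5→1→8→3→4 bottleneck 8, total now 15
augment #4: 13→5→1→2→7→10→4 bottleneck 10, total now 25
augment #5: 13→5→9→2→7→10→4 bottleneck 2, total now 27
augment #6: 13→5→1→9→2→7→10→4 bottleneck 1, total now 28
augment #7: 13→5→1→9→2→8→3→4 bottleneck 2, total now 30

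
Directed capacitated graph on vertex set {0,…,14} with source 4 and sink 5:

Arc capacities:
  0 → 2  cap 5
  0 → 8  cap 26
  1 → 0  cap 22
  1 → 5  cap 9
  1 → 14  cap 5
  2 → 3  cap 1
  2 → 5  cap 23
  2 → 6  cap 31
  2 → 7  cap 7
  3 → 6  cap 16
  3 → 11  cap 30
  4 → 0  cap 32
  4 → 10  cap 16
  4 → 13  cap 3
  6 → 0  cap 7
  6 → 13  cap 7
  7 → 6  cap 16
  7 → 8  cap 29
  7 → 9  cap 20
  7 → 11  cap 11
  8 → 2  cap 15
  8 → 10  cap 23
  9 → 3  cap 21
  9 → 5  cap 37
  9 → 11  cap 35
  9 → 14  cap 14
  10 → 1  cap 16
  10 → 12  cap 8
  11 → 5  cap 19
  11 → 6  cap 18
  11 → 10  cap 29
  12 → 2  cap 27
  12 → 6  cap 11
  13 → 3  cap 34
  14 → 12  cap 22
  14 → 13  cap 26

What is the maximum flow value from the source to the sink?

augment #1: 4→0→2→5 bottleneck 5, total now 5
augment #2: 4→10→1→5 bottleneck 9, total now 14
augment #3: 4→0→8→2→5 bottleneck 15, total now 29
augment #4: 4→10→12→2→5 bottleneck 3, total now 32
augment #5: 4→13→3→11→5 bottleneck 3, total now 35
augment #6: 4→10→12→2→3→11→5 bottleneck 1, total now 36
augment #7: 4→10→12→2→7→9→5 bottleneck 3, total now 39
augment #8: 4→0→8→10→12→2→7→9→5 bottleneck 1, total now 40
augment #9: 4→0→8→10→1→14→13→3→11→5 bottleneck 5, total now 45

Maximum flow value: 45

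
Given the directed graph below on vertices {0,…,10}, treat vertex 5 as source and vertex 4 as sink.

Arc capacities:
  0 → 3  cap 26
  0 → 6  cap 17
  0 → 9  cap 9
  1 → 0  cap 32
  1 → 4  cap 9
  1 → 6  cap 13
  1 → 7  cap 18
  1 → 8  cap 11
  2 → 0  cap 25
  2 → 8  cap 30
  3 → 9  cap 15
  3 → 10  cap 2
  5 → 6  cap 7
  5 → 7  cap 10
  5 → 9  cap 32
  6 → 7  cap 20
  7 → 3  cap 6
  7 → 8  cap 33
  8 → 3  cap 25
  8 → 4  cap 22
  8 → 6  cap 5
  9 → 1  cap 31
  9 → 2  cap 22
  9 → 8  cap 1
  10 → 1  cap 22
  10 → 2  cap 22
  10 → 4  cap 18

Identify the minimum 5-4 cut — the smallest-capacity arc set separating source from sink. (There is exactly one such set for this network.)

augment #1: 5→7→8→4 push 10
augment #2: 5→9→1→4 push 9
augment #3: 5→9→8→4 push 1
augment #4: 5→6→7→8→4 push 7
augment #5: 5→9→1→8→4 push 4
augment #6: 5→9→1→0→3→10→4 push 2
max flow = 33; residual-reachable set from 5 gives S-side
cut edges (S→T): {(1,4), (3,10), (8,4)} total cap 33

Min-cut arcs: {(1,4), (3,10), (8,4)} (total capacity 33)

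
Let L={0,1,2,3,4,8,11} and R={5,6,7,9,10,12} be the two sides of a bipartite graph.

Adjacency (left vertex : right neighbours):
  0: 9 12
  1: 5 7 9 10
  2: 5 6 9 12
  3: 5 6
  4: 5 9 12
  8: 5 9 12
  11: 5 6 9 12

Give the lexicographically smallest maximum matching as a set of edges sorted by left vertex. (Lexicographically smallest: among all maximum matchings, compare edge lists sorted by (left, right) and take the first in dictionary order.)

Lex-smallest maximum matching: {(0,9), (1,7), (2,5), (3,6), (4,12)}

|M| = 5 (so the lex-smallest maximum matching has 5 edges)
process left vertices in ascending order; for each, take the smallest-labelled available neighbour that still permits 5 edges overall, or leave it unmatched if none does
lex-smallest matching: {0-9, 1-7, 2-5, 3-6, 4-12}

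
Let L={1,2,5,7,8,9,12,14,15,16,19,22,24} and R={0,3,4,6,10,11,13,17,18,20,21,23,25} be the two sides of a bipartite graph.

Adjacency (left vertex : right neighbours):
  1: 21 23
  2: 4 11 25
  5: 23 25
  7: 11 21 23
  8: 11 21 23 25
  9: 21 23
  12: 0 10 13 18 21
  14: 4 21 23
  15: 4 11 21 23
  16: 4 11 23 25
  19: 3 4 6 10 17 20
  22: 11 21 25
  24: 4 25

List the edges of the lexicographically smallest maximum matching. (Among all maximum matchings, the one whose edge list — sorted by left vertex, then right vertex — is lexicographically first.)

Lex-smallest maximum matching: {(1,21), (2,4), (5,23), (7,11), (8,25), (12,0), (19,3)}

|M| = 7 (so the lex-smallest maximum matching has 7 edges)
process left vertices in ascending order; for each, take the smallest-labelled available neighbour that still permits 7 edges overall, or leave it unmatched if none does
lex-smallest matching: {1-21, 2-4, 5-23, 7-11, 8-25, 12-0, 19-3}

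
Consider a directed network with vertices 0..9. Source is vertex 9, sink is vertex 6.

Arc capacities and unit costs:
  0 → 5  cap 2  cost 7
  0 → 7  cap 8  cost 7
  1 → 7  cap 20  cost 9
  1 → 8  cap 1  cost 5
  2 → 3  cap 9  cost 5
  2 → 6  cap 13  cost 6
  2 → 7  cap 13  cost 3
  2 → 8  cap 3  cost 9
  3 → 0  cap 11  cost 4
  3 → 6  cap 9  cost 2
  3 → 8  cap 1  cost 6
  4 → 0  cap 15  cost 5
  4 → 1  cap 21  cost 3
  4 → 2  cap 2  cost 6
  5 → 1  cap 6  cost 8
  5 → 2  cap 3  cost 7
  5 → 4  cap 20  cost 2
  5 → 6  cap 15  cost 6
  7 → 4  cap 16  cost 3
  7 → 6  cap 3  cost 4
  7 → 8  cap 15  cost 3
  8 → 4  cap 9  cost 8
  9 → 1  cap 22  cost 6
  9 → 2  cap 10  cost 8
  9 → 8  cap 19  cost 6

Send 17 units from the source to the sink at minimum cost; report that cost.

Minimum cost for 17 units: 313

shortest-cost path #1: 9→2→6 push 10 @ unit cost 14 (adds 140)
shortest-cost path #2: 9→1→7→6 push 3 @ unit cost 19 (adds 57)
shortest-cost path #3: 9→8→4→2→6 push 2 @ unit cost 26 (adds 52)
shortest-cost path #4: 9→8→4→0→5→6 push 2 @ unit cost 32 (adds 64)
total cost = 313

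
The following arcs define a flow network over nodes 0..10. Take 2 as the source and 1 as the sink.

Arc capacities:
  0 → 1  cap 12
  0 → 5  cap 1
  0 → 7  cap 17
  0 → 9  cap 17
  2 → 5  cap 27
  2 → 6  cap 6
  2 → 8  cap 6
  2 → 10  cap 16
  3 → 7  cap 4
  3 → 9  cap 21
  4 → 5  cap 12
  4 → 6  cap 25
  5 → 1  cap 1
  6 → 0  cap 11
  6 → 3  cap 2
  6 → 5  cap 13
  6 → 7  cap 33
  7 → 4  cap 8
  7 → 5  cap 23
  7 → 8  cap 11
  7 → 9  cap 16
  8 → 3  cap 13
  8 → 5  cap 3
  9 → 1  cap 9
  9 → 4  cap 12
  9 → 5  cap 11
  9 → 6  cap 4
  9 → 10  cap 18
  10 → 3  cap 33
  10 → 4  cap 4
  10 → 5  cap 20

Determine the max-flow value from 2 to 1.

Maximum flow value: 21

augment #1: 2→5→1 bottleneck 1, total now 1
augment #2: 2→6→0→1 bottleneck 6, total now 7
augment #3: 2→8→3→9→1 bottleneck 6, total now 13
augment #4: 2→10→3→9→1 bottleneck 3, total now 16
augment #5: 2→10→4→6→0→1 bottleneck 4, total now 20
augment #6: 2→10→3→9→6→0→1 bottleneck 1, total now 21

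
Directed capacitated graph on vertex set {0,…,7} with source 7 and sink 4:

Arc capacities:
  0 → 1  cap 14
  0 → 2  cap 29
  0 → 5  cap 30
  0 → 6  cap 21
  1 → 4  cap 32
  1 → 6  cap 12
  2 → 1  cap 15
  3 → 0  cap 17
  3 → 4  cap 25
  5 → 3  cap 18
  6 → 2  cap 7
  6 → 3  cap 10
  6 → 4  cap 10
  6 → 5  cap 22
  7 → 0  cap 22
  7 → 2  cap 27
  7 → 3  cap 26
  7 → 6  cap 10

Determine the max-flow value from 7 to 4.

augment #1: 7→3→4 bottleneck 25, total now 25
augment #2: 7→6→4 bottleneck 10, total now 35
augment #3: 7→0→1→4 bottleneck 14, total now 49
augment #4: 7→2→1→4 bottleneck 15, total now 64

Maximum flow value: 64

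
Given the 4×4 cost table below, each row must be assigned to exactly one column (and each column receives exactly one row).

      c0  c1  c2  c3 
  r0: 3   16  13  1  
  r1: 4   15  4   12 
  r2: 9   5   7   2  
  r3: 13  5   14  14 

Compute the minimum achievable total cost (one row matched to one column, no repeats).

Minimum assignment cost: 14

optimal assignment: row0→col0 (cost 3), row1→col2 (cost 4), row2→col3 (cost 2), row3→col1 (cost 5)
total = 3 + 4 + 2 + 5 = 14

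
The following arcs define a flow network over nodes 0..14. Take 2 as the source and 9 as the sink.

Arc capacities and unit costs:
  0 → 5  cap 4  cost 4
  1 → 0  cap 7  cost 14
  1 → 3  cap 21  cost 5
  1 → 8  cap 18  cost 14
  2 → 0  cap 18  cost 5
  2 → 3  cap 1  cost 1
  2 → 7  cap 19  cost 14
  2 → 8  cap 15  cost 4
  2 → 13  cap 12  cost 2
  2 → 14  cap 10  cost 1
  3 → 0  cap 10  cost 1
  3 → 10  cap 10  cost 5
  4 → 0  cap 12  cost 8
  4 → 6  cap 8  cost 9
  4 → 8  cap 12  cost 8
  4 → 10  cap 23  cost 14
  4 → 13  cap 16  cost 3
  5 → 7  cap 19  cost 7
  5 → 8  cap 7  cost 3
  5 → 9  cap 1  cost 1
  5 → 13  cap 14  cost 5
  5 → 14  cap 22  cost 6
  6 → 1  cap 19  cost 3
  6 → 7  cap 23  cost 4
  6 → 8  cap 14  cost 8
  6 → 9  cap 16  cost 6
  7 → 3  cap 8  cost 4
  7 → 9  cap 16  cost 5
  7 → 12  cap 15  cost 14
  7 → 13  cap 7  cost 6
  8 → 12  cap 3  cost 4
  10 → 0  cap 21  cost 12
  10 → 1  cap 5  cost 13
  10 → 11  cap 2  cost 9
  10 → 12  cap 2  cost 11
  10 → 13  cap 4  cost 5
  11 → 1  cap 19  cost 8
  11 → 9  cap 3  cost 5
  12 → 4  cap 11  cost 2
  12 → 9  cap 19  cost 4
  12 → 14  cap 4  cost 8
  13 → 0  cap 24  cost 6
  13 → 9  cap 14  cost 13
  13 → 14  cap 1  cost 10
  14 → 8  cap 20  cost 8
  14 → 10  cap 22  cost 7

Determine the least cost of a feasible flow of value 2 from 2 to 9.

Minimum cost for 2 units: 19

shortest-cost path #1: 2→3→0→5→9 push 1 @ unit cost 7 (adds 7)
shortest-cost path #2: 2→8→12→9 push 1 @ unit cost 12 (adds 12)
total cost = 19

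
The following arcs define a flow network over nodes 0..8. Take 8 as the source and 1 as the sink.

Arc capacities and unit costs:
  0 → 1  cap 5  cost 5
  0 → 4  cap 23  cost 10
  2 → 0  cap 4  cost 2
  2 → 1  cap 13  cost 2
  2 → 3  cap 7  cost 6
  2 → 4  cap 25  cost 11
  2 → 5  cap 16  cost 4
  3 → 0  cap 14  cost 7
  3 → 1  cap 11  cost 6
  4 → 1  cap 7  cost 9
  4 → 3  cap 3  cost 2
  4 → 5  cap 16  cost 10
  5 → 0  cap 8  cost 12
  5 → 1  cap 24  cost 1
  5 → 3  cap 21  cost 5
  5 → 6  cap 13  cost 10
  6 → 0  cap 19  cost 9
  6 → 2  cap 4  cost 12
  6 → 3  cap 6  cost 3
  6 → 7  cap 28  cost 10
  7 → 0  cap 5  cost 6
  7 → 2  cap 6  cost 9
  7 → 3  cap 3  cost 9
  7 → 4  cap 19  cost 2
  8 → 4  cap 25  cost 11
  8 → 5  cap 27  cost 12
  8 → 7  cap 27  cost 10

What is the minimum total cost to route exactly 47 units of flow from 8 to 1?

shortest-cost path #1: 8→5→1 push 24 @ unit cost 13 (adds 312)
shortest-cost path #2: 8→4→3→1 push 3 @ unit cost 19 (adds 57)
shortest-cost path #3: 8→4→1 push 7 @ unit cost 20 (adds 140)
shortest-cost path #4: 8→7→0→1 push 5 @ unit cost 21 (adds 105)
shortest-cost path #5: 8→7→2→1 push 6 @ unit cost 21 (adds 126)
shortest-cost path #6: 8→5→3→1 push 2 @ unit cost 23 (adds 46)
total cost = 786

Minimum cost for 47 units: 786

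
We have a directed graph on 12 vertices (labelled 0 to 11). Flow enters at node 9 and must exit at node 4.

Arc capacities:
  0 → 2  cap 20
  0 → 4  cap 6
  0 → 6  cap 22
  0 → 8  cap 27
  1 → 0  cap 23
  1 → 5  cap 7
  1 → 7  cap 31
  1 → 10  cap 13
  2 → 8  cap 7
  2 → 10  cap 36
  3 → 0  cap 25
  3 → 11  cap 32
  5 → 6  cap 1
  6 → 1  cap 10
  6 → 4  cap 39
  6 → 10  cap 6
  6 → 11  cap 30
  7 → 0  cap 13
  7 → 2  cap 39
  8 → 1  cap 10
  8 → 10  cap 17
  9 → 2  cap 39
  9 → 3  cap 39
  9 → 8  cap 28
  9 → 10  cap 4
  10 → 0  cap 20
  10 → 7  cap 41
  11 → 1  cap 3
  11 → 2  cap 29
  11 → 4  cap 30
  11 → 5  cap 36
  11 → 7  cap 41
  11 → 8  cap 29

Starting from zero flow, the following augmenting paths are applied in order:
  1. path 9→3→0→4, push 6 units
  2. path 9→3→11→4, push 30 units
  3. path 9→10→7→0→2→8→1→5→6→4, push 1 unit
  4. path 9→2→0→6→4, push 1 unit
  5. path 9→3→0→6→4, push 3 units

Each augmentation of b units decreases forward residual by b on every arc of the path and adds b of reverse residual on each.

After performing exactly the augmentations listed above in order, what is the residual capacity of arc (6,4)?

Residual capacity of (6,4): 34

after path 1 (9→3→0→4, push 6): res(6,4)=39
after path 2 (9→3→11→4, push 30): res(6,4)=39
after path 3 (9→10→7→0→2→8→1→5→6→4, push 1): res(6,4)=38
after path 4 (9→2→0→6→4, push 1): res(6,4)=37
after path 5 (9→3→0→6→4, push 3): res(6,4)=34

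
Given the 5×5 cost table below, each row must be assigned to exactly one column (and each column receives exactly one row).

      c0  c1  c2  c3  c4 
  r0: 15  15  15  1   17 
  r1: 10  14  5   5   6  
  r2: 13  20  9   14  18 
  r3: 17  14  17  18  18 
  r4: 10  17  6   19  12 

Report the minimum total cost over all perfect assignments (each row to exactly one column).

Minimum assignment cost: 40

one of 2 optimal assignments: row0→col3 (cost 1), row1→col4 (cost 6), row2→col0 (cost 13), row3→col1 (cost 14), row4→col2 (cost 6)
total = 1 + 6 + 13 + 14 + 6 = 40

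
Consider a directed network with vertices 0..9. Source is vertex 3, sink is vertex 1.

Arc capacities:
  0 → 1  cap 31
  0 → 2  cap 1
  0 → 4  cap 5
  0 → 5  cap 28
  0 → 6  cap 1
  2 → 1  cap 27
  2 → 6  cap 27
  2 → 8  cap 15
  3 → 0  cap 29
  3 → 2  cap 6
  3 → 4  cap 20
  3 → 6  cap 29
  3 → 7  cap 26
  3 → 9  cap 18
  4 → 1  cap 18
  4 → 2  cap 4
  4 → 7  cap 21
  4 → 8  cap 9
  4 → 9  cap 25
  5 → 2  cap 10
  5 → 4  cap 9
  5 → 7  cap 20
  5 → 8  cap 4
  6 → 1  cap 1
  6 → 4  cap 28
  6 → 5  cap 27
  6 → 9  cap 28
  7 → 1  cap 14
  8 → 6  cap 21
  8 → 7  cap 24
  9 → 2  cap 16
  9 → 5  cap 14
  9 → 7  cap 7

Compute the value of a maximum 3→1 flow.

augment #1: 3→0→1 bottleneck 29, total now 29
augment #2: 3→2→1 bottleneck 6, total now 35
augment #3: 3→4→1 bottleneck 18, total now 53
augment #4: 3→6→1 bottleneck 1, total now 54
augment #5: 3→7→1 bottleneck 14, total now 68
augment #6: 3→4→2→1 bottleneck 2, total now 70
augment #7: 3→9→2→1 bottleneck 16, total now 86
augment #8: 3→6→4→2→1 bottleneck 2, total now 88
augment #9: 3→6→5→2→1 bottleneck 1, total now 89

Maximum flow value: 89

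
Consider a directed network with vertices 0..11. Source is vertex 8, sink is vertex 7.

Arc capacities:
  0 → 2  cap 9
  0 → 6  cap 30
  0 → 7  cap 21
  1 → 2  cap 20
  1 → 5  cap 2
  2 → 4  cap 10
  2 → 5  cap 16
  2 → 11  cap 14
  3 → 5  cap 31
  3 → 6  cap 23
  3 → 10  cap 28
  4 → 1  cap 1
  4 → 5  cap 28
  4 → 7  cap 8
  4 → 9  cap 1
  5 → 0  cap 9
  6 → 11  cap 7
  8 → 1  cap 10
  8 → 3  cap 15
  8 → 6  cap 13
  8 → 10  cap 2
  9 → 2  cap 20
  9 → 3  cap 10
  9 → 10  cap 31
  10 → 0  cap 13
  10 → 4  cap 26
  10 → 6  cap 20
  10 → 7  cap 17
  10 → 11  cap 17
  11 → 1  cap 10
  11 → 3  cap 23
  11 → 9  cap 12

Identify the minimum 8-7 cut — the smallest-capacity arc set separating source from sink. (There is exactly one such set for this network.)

Min-cut arcs: {(6,11), (8,1), (8,3), (8,10)} (total capacity 34)

augment #1: 8→10→7 push 2
augment #2: 8→3→10→7 push 15
augment #3: 8→1→2→4→7 push 8
augment #4: 8→1→5→0→7 push 2
augment #5: 8→6→11→3→5→0→7 push 7
max flow = 34; residual-reachable set from 8 gives S-side
cut edges (S→T): {(6,11), (8,1), (8,3), (8,10)} total cap 34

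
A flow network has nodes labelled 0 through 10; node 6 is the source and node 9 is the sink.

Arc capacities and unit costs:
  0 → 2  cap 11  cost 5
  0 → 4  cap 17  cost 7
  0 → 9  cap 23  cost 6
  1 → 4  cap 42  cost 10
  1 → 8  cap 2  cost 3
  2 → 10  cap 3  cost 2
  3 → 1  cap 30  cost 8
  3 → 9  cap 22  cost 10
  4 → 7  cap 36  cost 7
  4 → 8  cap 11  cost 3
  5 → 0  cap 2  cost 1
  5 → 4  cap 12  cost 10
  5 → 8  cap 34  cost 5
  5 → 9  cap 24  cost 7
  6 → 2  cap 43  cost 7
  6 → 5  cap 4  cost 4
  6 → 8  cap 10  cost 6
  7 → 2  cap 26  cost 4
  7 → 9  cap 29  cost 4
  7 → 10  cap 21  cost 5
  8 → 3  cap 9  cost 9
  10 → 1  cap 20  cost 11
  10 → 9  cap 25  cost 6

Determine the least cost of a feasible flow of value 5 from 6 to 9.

shortest-cost path #1: 6→5→9 push 4 @ unit cost 11 (adds 44)
shortest-cost path #2: 6→2→10→9 push 1 @ unit cost 15 (adds 15)
total cost = 59

Minimum cost for 5 units: 59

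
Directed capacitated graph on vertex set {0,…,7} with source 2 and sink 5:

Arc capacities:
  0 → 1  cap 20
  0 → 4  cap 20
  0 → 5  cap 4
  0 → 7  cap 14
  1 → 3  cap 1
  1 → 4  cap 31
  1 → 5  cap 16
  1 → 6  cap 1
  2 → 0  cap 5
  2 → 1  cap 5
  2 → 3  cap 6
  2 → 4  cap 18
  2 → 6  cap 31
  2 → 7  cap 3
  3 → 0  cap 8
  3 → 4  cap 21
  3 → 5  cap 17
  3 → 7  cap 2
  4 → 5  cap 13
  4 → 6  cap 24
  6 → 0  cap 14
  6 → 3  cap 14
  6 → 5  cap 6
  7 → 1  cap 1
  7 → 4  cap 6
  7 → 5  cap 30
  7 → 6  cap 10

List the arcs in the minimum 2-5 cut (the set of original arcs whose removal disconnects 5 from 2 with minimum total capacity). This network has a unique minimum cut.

augment #1: 2→0→5 push 4
augment #2: 2→1→5 push 5
augment #3: 2→3→5 push 6
augment #4: 2→4→5 push 13
augment #5: 2→6→5 push 6
augment #6: 2→7→5 push 3
augment #7: 2→0→1→5 push 1
augment #8: 2→6→3→5 push 11
augment #9: 2→6→0→1→5 push 10
augment #10: 2→6→0→7→5 push 4
augment #11: 2→4→6→3→7→5 push 2
augment #12: 2→4→6→3→0→7→5 push 1
max flow = 66; residual-reachable set from 2 gives S-side
cut edges (S→T): {(2,0), (2,1), (2,3), (2,7), (4,5), (6,0), (6,3), (6,5)} total cap 66

Min-cut arcs: {(2,0), (2,1), (2,3), (2,7), (4,5), (6,0), (6,3), (6,5)} (total capacity 66)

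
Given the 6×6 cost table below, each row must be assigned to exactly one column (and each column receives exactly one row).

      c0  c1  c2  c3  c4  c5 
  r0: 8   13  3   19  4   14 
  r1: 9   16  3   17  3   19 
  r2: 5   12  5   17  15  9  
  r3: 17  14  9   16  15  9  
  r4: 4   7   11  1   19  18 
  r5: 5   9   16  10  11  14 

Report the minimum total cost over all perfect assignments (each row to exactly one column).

optimal assignment: row0→col2 (cost 3), row1→col4 (cost 3), row2→col0 (cost 5), row3→col5 (cost 9), row4→col3 (cost 1), row5→col1 (cost 9)
total = 3 + 3 + 5 + 9 + 1 + 9 = 30

Minimum assignment cost: 30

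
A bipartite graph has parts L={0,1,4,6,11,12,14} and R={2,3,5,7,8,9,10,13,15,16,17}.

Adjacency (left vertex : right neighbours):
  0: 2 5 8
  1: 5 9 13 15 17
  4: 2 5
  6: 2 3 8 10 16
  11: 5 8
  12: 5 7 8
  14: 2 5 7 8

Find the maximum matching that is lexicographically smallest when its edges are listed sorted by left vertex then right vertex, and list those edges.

Lex-smallest maximum matching: {(0,2), (1,9), (4,5), (6,3), (11,8), (12,7)}

|M| = 6 (so the lex-smallest maximum matching has 6 edges)
process left vertices in ascending order; for each, take the smallest-labelled available neighbour that still permits 6 edges overall, or leave it unmatched if none does
lex-smallest matching: {0-2, 1-9, 4-5, 6-3, 11-8, 12-7}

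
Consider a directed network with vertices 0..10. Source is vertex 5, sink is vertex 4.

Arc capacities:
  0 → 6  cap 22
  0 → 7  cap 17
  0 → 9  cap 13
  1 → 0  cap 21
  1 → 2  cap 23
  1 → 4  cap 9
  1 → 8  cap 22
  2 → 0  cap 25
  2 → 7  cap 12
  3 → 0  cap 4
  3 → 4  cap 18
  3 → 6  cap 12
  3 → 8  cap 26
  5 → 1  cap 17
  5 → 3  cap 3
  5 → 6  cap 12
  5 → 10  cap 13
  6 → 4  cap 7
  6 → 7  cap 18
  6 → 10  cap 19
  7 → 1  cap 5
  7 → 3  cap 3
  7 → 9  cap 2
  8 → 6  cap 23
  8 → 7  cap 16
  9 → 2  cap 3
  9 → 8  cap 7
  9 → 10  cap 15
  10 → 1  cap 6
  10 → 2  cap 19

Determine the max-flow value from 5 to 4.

Maximum flow value: 22

augment #1: 5→1→4 bottleneck 9, total now 9
augment #2: 5→3→4 bottleneck 3, total now 12
augment #3: 5→6→4 bottleneck 7, total now 19
augment #4: 5→6→7→3→4 bottleneck 3, total now 22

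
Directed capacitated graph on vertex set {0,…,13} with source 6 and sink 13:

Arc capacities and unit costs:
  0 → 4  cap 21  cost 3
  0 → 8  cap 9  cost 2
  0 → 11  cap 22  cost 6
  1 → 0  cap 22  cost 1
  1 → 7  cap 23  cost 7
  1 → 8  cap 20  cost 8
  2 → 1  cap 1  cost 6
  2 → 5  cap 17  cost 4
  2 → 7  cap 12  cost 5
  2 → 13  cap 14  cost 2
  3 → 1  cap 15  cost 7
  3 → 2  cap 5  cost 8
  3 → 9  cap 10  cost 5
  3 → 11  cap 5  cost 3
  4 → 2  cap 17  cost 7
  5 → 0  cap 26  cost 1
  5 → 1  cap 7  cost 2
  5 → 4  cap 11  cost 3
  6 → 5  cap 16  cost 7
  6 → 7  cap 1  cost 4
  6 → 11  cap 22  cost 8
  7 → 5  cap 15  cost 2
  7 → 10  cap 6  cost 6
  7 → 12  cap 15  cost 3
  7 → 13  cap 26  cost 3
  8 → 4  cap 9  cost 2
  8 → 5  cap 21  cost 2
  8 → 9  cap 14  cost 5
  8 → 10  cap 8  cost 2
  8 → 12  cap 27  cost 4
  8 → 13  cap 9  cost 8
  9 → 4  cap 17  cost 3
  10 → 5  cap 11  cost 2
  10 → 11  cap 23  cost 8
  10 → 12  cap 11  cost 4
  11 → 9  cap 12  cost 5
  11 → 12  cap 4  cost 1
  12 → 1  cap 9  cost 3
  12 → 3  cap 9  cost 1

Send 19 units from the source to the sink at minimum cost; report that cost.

shortest-cost path #1: 6→7→13 push 1 @ unit cost 7 (adds 7)
shortest-cost path #2: 6→5→0→8→13 push 9 @ unit cost 18 (adds 162)
shortest-cost path #3: 6→5→1→7→13 push 7 @ unit cost 19 (adds 133)
shortest-cost path #4: 6→11→12→3→2→13 push 2 @ unit cost 20 (adds 40)
total cost = 342

Minimum cost for 19 units: 342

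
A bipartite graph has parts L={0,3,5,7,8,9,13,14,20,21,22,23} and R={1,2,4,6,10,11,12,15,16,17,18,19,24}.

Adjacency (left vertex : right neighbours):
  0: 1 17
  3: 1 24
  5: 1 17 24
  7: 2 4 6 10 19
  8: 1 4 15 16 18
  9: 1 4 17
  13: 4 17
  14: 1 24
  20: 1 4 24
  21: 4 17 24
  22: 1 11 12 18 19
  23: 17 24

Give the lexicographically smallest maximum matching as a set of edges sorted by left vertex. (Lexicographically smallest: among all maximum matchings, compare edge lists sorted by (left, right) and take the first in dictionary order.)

Lex-smallest maximum matching: {(0,1), (3,24), (5,17), (7,2), (8,15), (9,4), (22,11)}

|M| = 7 (so the lex-smallest maximum matching has 7 edges)
process left vertices in ascending order; for each, take the smallest-labelled available neighbour that still permits 7 edges overall, or leave it unmatched if none does
lex-smallest matching: {0-1, 3-24, 5-17, 7-2, 8-15, 9-4, 22-11}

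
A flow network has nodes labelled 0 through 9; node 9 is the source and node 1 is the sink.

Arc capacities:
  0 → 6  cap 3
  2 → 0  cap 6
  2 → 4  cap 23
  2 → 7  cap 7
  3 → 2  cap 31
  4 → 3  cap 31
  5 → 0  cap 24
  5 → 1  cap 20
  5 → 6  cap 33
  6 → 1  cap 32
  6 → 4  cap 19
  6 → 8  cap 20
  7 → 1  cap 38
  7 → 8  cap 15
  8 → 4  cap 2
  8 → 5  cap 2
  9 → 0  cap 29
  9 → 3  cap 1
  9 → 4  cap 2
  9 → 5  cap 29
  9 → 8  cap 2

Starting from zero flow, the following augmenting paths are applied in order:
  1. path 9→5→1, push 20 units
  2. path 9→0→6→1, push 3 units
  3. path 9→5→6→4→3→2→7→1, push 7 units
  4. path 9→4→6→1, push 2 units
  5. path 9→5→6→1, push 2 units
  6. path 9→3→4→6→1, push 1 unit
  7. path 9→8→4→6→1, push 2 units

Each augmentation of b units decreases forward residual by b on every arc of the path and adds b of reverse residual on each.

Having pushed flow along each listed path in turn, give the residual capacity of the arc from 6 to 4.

Residual capacity of (6,4): 17

after path 1 (9→5→1, push 20): res(6,4)=19
after path 2 (9→0→6→1, push 3): res(6,4)=19
after path 3 (9→5→6→4→3→2→7→1, push 7): res(6,4)=12
after path 4 (9→4→6→1, push 2): res(6,4)=14
after path 5 (9→5→6→1, push 2): res(6,4)=14
after path 6 (9→3→4→6→1, push 1): res(6,4)=15
after path 7 (9→8→4→6→1, push 2): res(6,4)=17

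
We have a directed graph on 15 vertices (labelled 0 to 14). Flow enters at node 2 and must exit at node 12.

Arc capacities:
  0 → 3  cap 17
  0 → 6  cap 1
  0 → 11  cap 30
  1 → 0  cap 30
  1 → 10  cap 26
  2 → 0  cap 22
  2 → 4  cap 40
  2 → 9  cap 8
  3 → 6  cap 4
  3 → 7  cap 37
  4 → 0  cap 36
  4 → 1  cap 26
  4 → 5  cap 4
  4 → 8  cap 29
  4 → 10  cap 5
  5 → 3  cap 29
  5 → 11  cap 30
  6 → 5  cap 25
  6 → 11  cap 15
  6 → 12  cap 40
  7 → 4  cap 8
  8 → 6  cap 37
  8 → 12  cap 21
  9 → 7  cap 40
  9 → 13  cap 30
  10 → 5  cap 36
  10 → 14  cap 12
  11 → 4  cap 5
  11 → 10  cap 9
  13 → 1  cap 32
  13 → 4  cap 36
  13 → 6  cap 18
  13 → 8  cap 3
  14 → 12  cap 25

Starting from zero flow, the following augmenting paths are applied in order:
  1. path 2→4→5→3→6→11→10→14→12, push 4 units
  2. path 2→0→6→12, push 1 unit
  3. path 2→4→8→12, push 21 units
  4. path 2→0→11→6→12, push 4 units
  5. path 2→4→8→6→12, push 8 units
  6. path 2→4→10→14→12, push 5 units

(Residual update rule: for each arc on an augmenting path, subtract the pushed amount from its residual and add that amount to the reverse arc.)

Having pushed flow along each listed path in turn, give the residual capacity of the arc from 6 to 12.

after path 1 (2→4→5→3→6→11→10→14→12, push 4): res(6,12)=40
after path 2 (2→0→6→12, push 1): res(6,12)=39
after path 3 (2→4→8→12, push 21): res(6,12)=39
after path 4 (2→0→11→6→12, push 4): res(6,12)=35
after path 5 (2→4→8→6→12, push 8): res(6,12)=27
after path 6 (2→4→10→14→12, push 5): res(6,12)=27

Residual capacity of (6,12): 27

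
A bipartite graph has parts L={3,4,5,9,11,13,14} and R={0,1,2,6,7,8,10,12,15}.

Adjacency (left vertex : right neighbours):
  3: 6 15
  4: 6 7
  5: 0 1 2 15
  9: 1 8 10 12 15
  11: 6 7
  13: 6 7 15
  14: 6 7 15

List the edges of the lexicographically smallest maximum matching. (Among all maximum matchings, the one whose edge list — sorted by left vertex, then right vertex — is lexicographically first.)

|M| = 5 (so the lex-smallest maximum matching has 5 edges)
process left vertices in ascending order; for each, take the smallest-labelled available neighbour that still permits 5 edges overall, or leave it unmatched if none does
lex-smallest matching: {3-6, 4-7, 5-0, 9-1, 13-15}

Lex-smallest maximum matching: {(3,6), (4,7), (5,0), (9,1), (13,15)}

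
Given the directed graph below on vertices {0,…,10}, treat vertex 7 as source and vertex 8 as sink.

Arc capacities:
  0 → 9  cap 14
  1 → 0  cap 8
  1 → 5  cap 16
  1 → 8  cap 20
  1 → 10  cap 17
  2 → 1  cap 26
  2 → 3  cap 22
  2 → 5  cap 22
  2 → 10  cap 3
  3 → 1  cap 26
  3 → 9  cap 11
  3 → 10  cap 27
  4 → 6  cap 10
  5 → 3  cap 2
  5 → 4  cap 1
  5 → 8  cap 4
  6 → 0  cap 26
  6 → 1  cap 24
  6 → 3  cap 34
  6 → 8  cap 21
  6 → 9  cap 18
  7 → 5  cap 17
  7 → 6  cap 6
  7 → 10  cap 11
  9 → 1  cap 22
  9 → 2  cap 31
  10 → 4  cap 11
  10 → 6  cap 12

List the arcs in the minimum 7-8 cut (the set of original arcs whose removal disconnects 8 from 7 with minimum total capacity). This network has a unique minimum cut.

Min-cut arcs: {(5,3), (5,4), (5,8), (7,6), (7,10)} (total capacity 24)

augment #1: 7→5→8 push 4
augment #2: 7→6→8 push 6
augment #3: 7→10→6→8 push 11
augment #4: 7→5→3→1→8 push 2
augment #5: 7→5→4→6→8 push 1
max flow = 24; residual-reachable set from 7 gives S-side
cut edges (S→T): {(5,3), (5,4), (5,8), (7,6), (7,10)} total cap 24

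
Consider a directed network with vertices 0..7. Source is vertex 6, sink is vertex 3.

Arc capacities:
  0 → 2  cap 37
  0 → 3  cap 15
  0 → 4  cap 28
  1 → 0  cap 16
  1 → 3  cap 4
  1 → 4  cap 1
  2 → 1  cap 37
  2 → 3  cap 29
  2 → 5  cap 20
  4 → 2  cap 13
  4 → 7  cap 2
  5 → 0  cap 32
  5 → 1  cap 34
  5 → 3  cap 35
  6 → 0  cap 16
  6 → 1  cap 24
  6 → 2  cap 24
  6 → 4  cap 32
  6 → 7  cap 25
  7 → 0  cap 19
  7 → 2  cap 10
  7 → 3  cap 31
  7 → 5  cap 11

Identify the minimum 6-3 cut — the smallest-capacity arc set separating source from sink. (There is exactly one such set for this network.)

augment #1: 6→0→3 push 15
augment #2: 6→1→3 push 4
augment #3: 6→2→3 push 24
augment #4: 6→7→3 push 25
augment #5: 6→0→2→3 push 1
augment #6: 6→4→2→3 push 4
augment #7: 6→4→7→3 push 2
augment #8: 6→4→2→5→3 push 9
augment #9: 6→1→0→2→5→3 push 11
max flow = 95; residual-reachable set from 6 gives S-side
cut edges (S→T): {(0,3), (1,3), (2,3), (2,5), (4,7), (6,7)} total cap 95

Min-cut arcs: {(0,3), (1,3), (2,3), (2,5), (4,7), (6,7)} (total capacity 95)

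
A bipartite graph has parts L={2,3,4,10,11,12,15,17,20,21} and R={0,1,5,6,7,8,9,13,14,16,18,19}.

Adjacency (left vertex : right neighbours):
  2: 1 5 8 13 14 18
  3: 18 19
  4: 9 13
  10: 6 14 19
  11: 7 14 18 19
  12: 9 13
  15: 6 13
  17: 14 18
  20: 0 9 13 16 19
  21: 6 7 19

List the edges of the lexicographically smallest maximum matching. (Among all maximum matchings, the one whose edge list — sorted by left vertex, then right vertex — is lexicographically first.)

Lex-smallest maximum matching: {(2,1), (3,18), (4,9), (10,6), (11,7), (12,13), (17,14), (20,0), (21,19)}

|M| = 9 (so the lex-smallest maximum matching has 9 edges)
process left vertices in ascending order; for each, take the smallest-labelled available neighbour that still permits 9 edges overall, or leave it unmatched if none does
lex-smallest matching: {2-1, 3-18, 4-9, 10-6, 11-7, 12-13, 17-14, 20-0, 21-19}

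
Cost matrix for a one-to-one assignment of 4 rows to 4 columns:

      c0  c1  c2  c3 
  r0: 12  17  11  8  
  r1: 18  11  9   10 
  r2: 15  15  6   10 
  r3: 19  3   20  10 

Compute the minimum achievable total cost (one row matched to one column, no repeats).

optimal assignment: row0→col0 (cost 12), row1→col3 (cost 10), row2→col2 (cost 6), row3→col1 (cost 3)
total = 12 + 10 + 6 + 3 = 31

Minimum assignment cost: 31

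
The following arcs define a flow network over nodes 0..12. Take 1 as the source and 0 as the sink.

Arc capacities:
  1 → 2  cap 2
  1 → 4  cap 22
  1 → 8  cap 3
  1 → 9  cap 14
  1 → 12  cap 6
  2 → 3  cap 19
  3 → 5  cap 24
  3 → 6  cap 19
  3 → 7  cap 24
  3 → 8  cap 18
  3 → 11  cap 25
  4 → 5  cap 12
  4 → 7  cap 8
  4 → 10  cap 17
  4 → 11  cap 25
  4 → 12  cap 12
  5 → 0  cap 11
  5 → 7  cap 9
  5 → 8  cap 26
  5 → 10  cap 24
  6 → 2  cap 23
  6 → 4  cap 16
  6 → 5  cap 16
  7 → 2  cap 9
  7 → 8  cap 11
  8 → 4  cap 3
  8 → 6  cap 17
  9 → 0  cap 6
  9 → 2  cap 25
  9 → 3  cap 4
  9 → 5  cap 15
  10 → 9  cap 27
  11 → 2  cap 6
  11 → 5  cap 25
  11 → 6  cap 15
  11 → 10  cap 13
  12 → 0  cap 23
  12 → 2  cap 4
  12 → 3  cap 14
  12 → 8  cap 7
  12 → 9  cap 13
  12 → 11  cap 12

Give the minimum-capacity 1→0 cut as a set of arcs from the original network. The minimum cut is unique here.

Min-cut arcs: {(1,12), (4,12), (5,0), (9,0)} (total capacity 35)

augment #1: 1→9→0 push 6
augment #2: 1→12→0 push 6
augment #3: 1→4→5→0 push 11
augment #4: 1→4→12→0 push 11
augment #5: 1→8→4→12→0 push 1
max flow = 35; residual-reachable set from 1 gives S-side
cut edges (S→T): {(1,12), (4,12), (5,0), (9,0)} total cap 35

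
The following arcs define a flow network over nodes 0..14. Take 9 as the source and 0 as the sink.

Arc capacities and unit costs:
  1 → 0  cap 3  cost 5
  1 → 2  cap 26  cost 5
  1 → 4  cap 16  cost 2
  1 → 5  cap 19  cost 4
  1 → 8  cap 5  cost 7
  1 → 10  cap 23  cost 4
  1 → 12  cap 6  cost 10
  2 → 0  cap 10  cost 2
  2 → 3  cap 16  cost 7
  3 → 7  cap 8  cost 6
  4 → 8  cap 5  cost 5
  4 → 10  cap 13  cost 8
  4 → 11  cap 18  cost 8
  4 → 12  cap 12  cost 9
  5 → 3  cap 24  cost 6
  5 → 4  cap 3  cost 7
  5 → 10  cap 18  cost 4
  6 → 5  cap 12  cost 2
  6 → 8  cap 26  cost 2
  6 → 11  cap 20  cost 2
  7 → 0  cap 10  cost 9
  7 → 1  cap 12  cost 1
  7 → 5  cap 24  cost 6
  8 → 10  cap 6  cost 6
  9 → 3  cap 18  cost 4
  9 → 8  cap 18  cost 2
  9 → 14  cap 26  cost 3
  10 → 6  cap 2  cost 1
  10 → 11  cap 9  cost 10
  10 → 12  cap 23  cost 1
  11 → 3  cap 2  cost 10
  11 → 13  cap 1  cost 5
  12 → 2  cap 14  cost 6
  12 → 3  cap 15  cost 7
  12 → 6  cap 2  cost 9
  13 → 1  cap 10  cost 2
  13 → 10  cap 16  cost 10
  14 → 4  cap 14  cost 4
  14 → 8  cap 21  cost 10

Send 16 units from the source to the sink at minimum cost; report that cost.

shortest-cost path #1: 9→3→7→1→0 push 3 @ unit cost 16 (adds 48)
shortest-cost path #2: 9→8→10→12→2→0 push 6 @ unit cost 17 (adds 102)
shortest-cost path #3: 9→3→7→1→2→0 push 4 @ unit cost 18 (adds 72)
shortest-cost path #4: 9→3→7→0 push 1 @ unit cost 19 (adds 19)
shortest-cost path #5: 9→14→4→12→2→1→7→0 push 2 @ unit cost 25 (adds 50)
total cost = 291

Minimum cost for 16 units: 291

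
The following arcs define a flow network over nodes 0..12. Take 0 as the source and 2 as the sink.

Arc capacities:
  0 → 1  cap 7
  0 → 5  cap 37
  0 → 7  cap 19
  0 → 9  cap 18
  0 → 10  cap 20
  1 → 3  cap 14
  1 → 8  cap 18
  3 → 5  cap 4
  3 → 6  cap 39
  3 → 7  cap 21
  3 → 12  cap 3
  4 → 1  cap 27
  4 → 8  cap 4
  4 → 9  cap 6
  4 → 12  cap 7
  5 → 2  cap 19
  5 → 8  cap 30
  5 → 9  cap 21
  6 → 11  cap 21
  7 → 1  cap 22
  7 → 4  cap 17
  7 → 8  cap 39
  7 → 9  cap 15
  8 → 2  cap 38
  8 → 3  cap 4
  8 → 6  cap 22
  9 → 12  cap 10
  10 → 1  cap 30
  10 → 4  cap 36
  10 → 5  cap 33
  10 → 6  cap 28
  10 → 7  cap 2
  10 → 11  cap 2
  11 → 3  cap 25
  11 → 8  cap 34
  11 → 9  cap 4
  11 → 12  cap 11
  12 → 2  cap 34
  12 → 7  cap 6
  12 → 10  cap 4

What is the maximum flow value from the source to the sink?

augment #1: 0→5→2 bottleneck 19, total now 19
augment #2: 0→1→8→2 bottleneck 7, total now 26
augment #3: 0→5→8→2 bottleneck 18, total now 44
augment #4: 0→7→8→2 bottleneck 13, total now 57
augment #5: 0→9→12→2 bottleneck 10, total now 67
augment #6: 0→7→4→12→2 bottleneck 6, total now 73
augment #7: 0→10→4→12→2 bottleneck 1, total now 74
augment #8: 0→10→11→12→2 bottleneck 2, total now 76
augment #9: 0→10→1→3→12→2 bottleneck 3, total now 79
augment #10: 0→10→6→11→12→2 bottleneck 9, total now 88

Maximum flow value: 88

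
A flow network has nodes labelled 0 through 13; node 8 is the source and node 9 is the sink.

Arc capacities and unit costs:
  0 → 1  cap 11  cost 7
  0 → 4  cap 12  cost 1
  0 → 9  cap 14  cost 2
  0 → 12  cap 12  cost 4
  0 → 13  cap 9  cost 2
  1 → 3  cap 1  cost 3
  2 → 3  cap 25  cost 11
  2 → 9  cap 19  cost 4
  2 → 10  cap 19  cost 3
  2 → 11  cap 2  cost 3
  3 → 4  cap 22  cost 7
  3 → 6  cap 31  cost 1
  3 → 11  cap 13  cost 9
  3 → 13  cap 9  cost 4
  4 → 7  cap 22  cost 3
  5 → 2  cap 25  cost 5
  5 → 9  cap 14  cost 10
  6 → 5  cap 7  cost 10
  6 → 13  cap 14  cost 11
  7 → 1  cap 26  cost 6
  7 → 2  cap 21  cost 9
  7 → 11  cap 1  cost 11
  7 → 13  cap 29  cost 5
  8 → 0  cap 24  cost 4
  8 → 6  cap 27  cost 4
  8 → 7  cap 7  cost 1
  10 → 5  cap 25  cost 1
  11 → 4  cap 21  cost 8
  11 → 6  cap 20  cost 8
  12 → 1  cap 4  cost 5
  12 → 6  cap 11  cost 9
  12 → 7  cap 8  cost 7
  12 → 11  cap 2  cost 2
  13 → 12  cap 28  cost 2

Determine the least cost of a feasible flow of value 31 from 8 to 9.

Minimum cost for 31 units: 392

shortest-cost path #1: 8→0→9 push 14 @ unit cost 6 (adds 84)
shortest-cost path #2: 8→7→2→9 push 7 @ unit cost 14 (adds 98)
shortest-cost path #3: 8→0→4→7→2→9 push 10 @ unit cost 21 (adds 210)
total cost = 392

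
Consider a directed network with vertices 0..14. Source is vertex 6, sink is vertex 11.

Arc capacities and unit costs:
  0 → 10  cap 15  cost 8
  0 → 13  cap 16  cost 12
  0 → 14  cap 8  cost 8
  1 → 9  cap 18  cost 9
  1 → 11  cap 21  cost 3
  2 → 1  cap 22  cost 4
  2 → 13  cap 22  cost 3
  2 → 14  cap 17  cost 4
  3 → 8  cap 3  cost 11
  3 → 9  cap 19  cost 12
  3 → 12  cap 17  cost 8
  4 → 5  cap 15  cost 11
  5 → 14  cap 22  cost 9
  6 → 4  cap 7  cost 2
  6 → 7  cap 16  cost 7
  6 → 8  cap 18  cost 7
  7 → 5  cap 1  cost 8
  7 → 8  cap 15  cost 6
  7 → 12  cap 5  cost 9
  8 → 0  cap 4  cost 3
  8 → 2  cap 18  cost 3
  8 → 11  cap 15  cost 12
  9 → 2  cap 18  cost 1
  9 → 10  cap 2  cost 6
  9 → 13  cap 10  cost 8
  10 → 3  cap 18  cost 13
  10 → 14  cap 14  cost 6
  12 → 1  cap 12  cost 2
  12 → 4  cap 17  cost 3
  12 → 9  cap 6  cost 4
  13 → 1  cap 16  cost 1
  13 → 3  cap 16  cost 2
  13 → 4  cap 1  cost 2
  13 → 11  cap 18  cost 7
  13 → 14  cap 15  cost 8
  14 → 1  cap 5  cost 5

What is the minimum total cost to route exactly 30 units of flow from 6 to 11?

shortest-cost path #1: 6→8→2→1→11 push 18 @ unit cost 17 (adds 306)
shortest-cost path #2: 6→7→12→1→11 push 3 @ unit cost 21 (adds 63)
shortest-cost path #3: 6→7→12→1→2→8→11 push 2 @ unit cost 23 (adds 46)
shortest-cost path #4: 6→7→8→11 push 7 @ unit cost 25 (adds 175)
total cost = 590

Minimum cost for 30 units: 590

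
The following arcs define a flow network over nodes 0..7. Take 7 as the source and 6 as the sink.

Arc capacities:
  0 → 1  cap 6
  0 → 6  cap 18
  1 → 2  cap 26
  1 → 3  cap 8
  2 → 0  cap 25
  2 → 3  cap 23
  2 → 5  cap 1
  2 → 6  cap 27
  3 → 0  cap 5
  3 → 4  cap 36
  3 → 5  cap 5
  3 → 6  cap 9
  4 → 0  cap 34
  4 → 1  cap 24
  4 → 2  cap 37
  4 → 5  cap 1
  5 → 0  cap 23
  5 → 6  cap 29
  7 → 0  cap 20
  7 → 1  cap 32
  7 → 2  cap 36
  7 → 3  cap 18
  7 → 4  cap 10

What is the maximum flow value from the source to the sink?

augment #1: 7→0→6 bottleneck 18, total now 18
augment #2: 7→2→6 bottleneck 27, total now 45
augment #3: 7→3→6 bottleneck 9, total now 54
augment #4: 7→2→5→6 bottleneck 1, total now 55
augment #5: 7→3→5→6 bottleneck 5, total now 60
augment #6: 7→4→5→6 bottleneck 1, total now 61

Maximum flow value: 61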